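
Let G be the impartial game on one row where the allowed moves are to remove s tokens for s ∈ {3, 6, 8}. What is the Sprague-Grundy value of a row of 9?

Build the Grundy sequence with g(k) = mex{g(k−s) : s ∈ {3, 6, 8}, s ≤ k}:
g(0) = mex{} = 0
g(1) = mex{} = 0
g(2) = mex{} = 0
g(3) = mex{0} = 1
g(4) = mex{0} = 1
g(5) = mex{0} = 1
g(6) = mex{0,1} = 2
g(7) = mex{0,1} = 2
g(8) = mex{0,1} = 2
g(9) = mex{0,1,2} = 3
So g(9) = 3.

3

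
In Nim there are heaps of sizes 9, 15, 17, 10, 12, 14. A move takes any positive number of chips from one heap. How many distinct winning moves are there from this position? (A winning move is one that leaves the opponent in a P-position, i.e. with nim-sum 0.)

In binary:
  01001  (9)
  01111  (15)
  10001  (17)
  01010  (10)
  01100  (12)
  01110  (14)
  -----
  11111  (31)
The overall nim-sum is X = 31. A heap of size p has a winning move iff p XOR X < p (reduce it to p XOR X).
  9: 9 XOR 31 = 22 ≥ 9 — no move.
  15: 15 XOR 31 = 16 ≥ 15 — no move.
  17: 17 XOR 31 = 14 < 17 — winning move (to 14).
  10: 10 XOR 31 = 21 ≥ 10 — no move.
  12: 12 XOR 31 = 19 ≥ 12 — no move.
  14: 14 XOR 31 = 17 ≥ 14 — no move.
That gives 1 winning move.

1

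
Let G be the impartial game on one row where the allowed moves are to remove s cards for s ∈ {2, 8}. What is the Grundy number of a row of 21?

0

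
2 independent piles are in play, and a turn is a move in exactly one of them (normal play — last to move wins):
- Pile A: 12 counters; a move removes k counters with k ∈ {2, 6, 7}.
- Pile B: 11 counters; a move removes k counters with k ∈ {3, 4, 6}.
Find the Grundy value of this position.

2

Grundy values for pile A (subtraction set {2, 6, 7}):
g(0) = mex{} = 0
g(1) = mex{} = 0
g(2) = mex{0} = 1
g(3) = mex{0} = 1
g(4) = mex{1} = 0
g(5) = mex{1} = 0
g(6) = mex{0} = 1
g(7) = mex{0} = 1
g(8) = mex{0,1} = 2
g(9) = mex{1} = 0
g(10) = mex{0,1,2} = 3
g(11) = mex{0} = 1
g(12) = mex{0,1,3} = 2
So g(12) = 2.
Build the Grundy sequence for pile B with g(k) = mex{g(k−s) : s ∈ {3, 4, 6}, s ≤ k}:
k:     0  1  2  3  4  5  6  7  8  9 10 11
g(k):  0  0  0  1  1  1  2  2  2  0  0  0
So g(11) = 0.
By the Sprague-Grundy theorem, the Grundy value of a sum of independent games is the XOR of the component values.
Combined value = 2 XOR 0 = 2.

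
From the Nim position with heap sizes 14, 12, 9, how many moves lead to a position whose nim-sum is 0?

Compute the nim-sum pairwise:
14 XOR 12 = 2
2 XOR 9 = 11
The overall nim-sum is X = 11. A heap of size p has a winning move iff p XOR X < p (reduce it to p XOR X).
  14: 14 XOR 11 = 5 < 14 — winning move (to 5).
  12: 12 XOR 11 = 7 < 12 — winning move (to 7).
  9: 9 XOR 11 = 2 < 9 — winning move (to 2).
That gives 3 winning moves.

3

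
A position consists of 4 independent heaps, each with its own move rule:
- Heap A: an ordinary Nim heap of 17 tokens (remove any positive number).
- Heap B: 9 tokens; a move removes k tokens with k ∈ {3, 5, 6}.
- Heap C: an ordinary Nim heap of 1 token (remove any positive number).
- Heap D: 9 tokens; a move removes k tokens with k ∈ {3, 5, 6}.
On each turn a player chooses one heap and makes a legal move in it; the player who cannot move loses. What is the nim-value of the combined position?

Heap A is a plain Nim heap of size 17, so its Grundy value is 17.
Build the Grundy sequence for heap B with g(k) = mex{g(k−s) : s ∈ {3, 5, 6}, s ≤ k}:
k:     0  1  2  3  4  5  6  7  8  9
g(k):  0  0  0  1  1  1  2  2  2  0
So g(9) = 0.
Heap C is a plain Nim heap of size 1, so its Grundy value is 1.
Build the Grundy sequence for heap D with g(k) = mex{g(k−s) : s ∈ {3, 5, 6}, s ≤ k}:
k:     0  1  2  3  4  5  6  7  8  9
g(k):  0  0  0  1  1  1  2  2  2  0
So g(9) = 0.
The value of a disjunctive sum is the nim-sum of the parts.
Combined value = 17 XOR 0 XOR 1 XOR 0 = 16.

16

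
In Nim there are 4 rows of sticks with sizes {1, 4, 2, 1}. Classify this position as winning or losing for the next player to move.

Winning position

Nim-sum: 1 ^ 4 ^ 2 ^ 1 = 6.
The nim-sum is 6 ≠ 0, so this is an N-position: the player to move can win.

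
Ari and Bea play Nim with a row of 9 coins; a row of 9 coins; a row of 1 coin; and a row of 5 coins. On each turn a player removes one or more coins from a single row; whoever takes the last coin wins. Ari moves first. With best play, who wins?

Ari wins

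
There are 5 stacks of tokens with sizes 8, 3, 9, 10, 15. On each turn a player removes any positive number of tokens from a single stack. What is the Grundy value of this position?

Compute the nim-sum pairwise:
8 XOR 3 = 11
11 XOR 9 = 2
2 XOR 10 = 8
8 XOR 15 = 7

7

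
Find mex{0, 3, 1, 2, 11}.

4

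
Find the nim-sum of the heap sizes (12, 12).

Bitwise XOR of the heap sizes:
  1100  (12)
  1100  (12)
  ----
  0000  (0)

0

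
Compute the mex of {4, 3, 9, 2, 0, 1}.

The values 0, 1, 2, 3, 4 are all present; 5 is the first non-negative integer missing from the set.

5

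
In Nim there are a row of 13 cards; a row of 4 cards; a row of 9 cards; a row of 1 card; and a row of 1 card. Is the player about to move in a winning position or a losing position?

In binary:
  1101  (13)
  0100  (4)
  1001  (9)
  0001  (1)
  0001  (1)
  ----
  0000  (0)
The nim-sum is 0, so this is a P-position: the player to move is in a losing position under optimal play.

Losing position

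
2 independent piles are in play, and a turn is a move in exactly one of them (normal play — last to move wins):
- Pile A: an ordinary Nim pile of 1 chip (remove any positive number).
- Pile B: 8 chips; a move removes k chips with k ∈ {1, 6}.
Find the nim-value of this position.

0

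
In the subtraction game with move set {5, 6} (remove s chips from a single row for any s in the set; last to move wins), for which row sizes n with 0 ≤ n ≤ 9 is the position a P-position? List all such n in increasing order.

0, 1, 2, 3, 4

Build the Grundy sequence with g(k) = mex{g(k−s) : s ∈ {5, 6}, s ≤ k}:
g(0) = mex{} = 0
g(1) = mex{} = 0
g(2) = mex{} = 0
g(3) = mex{} = 0
g(4) = mex{} = 0
g(5) = mex{0} = 1
g(6) = mex{0} = 1
g(7) = mex{0} = 1
g(8) = mex{0} = 1
g(9) = mex{0} = 1
The P-positions (g = 0) in 0..9 are 0, 1, 2, 3, 4.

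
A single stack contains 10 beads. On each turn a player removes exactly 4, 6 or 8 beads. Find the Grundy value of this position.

2

Compute g(0), g(1), … for moves {4, 6, 8}:
k:     0  1  2  3  4  5  6  7  8  9 10
g(k):  0  0  0  0  1  1  1  1  2  2  2
So g(10) = 2.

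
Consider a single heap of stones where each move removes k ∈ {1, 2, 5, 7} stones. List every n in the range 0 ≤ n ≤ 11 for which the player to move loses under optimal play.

0, 3, 6, 9

Build the Grundy sequence with g(k) = mex{g(k−s) : s ∈ {1, 2, 5, 7}, s ≤ k}:
k:     0  1  2  3  4  5  6  7  8  9 10 11
g(k):  0  1  2  0  1  2  0  1  2  0  1  2
The P-positions (g = 0) in 0..11 are 0, 3, 6, 9.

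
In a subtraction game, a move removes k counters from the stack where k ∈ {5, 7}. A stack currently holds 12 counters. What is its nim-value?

0

Build the Grundy sequence with g(k) = mex{g(k−s) : s ∈ {5, 7}, s ≤ k}:
k:     0  1  2  3  4  5  6  7  8  9 10 11 12
g(k):  0  0  0  0  0  1  1  1  1  1  2  2  0
So g(12) = 0.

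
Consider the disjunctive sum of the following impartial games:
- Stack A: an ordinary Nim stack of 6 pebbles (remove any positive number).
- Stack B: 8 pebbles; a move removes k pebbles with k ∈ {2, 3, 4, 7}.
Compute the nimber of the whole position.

7

Stack A is a plain Nim stack of size 6, so its Grundy value is 6.
Build the Grundy sequence for stack B with g(k) = mex{g(k−s) : s ∈ {2, 3, 4, 7}, s ≤ k}:
g(0) = mex{} = 0
g(1) = mex{} = 0
g(2) = mex{0} = 1
g(3) = mex{0} = 1
g(4) = mex{0,1} = 2
g(5) = mex{0,1} = 2
g(6) = mex{1,2} = 0
g(7) = mex{0,1,2} = 3
g(8) = mex{0,2} = 1
So g(8) = 1.
By the Sprague-Grundy theorem, the Grundy value of a sum of independent games is the XOR of the component values.
Combined value = 6 ⊕ 1 = 7.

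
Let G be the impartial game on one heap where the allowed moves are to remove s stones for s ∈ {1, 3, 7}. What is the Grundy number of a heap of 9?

1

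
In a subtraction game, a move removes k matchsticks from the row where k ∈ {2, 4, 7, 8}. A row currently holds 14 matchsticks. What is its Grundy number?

Grundy values for subtraction set {2, 4, 7, 8}:
k:     0  1  2  3  4  5  6  7  8  9 10 11 12 13 14
g(k):  0  0  1  1  2  2  0  3  1  4  2  0  0  1  1
So g(14) = 1.

1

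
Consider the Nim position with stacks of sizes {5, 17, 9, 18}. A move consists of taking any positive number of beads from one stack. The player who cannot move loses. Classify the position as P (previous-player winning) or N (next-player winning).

N-position

Compute the nim-sum pairwise:
5 ^ 17 = 20
20 ^ 9 = 29
29 ^ 18 = 15
The nim-sum is 15 ≠ 0, so this is an N-position: the player to move can win.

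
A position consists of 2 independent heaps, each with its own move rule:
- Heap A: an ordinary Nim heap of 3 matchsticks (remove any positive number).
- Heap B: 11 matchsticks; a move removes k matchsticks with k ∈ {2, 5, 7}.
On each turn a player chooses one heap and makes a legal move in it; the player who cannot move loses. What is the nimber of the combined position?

0

Heap A is a plain Nim heap of size 3, so its Grundy value is 3.
For heap B, compute g(0), g(1), … with moves {2, 5, 7}:
g(0) = mex{} = 0
g(1) = mex{} = 0
g(2) = mex{0} = 1
g(3) = mex{0} = 1
g(4) = mex{1} = 0
g(5) = mex{0,1} = 2
g(6) = mex{0} = 1
g(7) = mex{0,1,2} = 3
g(8) = mex{0,1} = 2
g(9) = mex{0,1,3} = 2
g(10) = mex{1,2} = 0
g(11) = mex{0,1,2} = 3
So g(11) = 3.
By the Sprague-Grundy theorem, the Grundy value of a sum of independent games is the XOR of the component values.
Combined value = 3 XOR 3 = 0.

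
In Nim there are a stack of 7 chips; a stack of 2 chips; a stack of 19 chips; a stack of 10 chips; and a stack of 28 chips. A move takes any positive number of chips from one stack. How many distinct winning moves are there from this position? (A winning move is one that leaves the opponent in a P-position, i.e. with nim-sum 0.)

0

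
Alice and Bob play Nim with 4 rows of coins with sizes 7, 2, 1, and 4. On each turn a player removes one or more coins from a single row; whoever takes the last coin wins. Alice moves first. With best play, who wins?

Bob wins

Bitwise XOR of the heap sizes:
  111  (7)
  010  (2)
  001  (1)
  100  (4)
  ---
  000  (0)
The nim-sum is 0, so this is a P-position: the player to move is in a losing position under optimal play; Alice is about to move from it and so loses — Bob wins.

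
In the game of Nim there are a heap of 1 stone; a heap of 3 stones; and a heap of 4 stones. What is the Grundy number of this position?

Compute the nim-sum pairwise:
1 XOR 3 = 2
2 XOR 4 = 6

6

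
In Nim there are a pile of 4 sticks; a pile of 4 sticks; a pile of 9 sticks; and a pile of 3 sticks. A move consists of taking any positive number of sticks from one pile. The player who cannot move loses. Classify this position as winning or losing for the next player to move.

Winning position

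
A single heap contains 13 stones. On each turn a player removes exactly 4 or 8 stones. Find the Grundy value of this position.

0

Grundy values for subtraction set {4, 8}:
g(0) = mex{} = 0
g(1) = mex{} = 0
g(2) = mex{} = 0
g(3) = mex{} = 0
g(4) = mex{0} = 1
g(5) = mex{0} = 1
g(6) = mex{0} = 1
g(7) = mex{0} = 1
g(8) = mex{0,1} = 2
g(9) = mex{0,1} = 2
g(10) = mex{0,1} = 2
g(11) = mex{0,1} = 2
g(12) = mex{1,2} = 0
g(13) = mex{1,2} = 0
So g(13) = 0.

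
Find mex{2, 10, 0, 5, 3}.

0 is in the set but 1 is not, so the mex is 1.

1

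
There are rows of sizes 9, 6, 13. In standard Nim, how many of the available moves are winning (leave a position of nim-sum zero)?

1

Nim-sum: 9 ⊕ 6 ⊕ 13 = 2.
The overall nim-sum is X = 2. A row of size p has a winning move iff p XOR X < p (reduce it to p XOR X).
  9: 9 XOR 2 = 11 ≥ 9 — no move.
  6: 6 XOR 2 = 4 < 6 — winning move (to 4).
  13: 13 XOR 2 = 15 ≥ 13 — no move.
That gives 1 winning move.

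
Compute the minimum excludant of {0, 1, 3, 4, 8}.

2

The values 0, 1 are all present; 2 is the first non-negative integer missing from the set.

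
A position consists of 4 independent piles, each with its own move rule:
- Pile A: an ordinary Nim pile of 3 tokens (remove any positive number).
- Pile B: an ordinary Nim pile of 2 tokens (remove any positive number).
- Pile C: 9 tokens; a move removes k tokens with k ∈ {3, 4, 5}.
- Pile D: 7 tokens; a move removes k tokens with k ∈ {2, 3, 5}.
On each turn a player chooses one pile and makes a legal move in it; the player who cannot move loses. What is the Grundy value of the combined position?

1

Pile A is a plain Nim pile of size 3, so its Grundy value is 3.
Pile B is a plain Nim pile of size 2, so its Grundy value is 2.
Grundy values for pile C (subtraction set {3, 4, 5}):
g(0) = mex{} = 0
g(1) = mex{} = 0
g(2) = mex{} = 0
g(3) = mex{0} = 1
g(4) = mex{0} = 1
g(5) = mex{0} = 1
g(6) = mex{0,1} = 2
g(7) = mex{0,1} = 2
g(8) = mex{1} = 0
g(9) = mex{1,2} = 0
So g(9) = 0.
Build the Grundy sequence for pile D with g(k) = mex{g(k−s) : s ∈ {2, 3, 5}, s ≤ k}:
k:     0  1  2  3  4  5  6  7
g(k):  0  0  1  1  2  2  3  0
So g(7) = 0.
The value of a disjunctive sum is the nim-sum of the parts.
Combined value = 3 ⊕ 2 ⊕ 0 ⊕ 0 = 1.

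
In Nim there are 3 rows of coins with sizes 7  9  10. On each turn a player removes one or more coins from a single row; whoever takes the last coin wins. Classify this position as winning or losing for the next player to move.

Bitwise XOR of the heap sizes:
  0111  (7)
  1001  (9)
  1010  (10)
  ----
  0100  (4)
The nim-sum is 4 ≠ 0, so this is an N-position: the player to move can win.

Winning position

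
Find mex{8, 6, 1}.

0

0 is not in the set, so the mex is 0.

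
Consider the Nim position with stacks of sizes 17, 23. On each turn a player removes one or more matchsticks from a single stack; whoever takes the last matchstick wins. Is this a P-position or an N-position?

N-position

Nim-sum: 17 XOR 23 = 6.
The nim-sum is 6 ≠ 0, so this is an N-position: the player to move can win.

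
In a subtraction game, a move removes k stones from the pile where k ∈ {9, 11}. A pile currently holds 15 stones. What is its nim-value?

1

Compute g(0), g(1), … for moves {9, 11}:
k:     0  1  2  3  4  5  6  7  8  9 10 11 12 13 14 15
g(k):  0  0  0  0  0  0  0  0  0  1  1  1  1  1  1  1
So g(15) = 1.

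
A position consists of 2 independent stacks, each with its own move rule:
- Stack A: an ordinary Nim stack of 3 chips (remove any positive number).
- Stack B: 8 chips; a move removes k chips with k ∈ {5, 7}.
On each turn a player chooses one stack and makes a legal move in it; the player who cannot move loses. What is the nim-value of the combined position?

2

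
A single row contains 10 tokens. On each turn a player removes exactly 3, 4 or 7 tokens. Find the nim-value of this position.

Build the Grundy sequence with g(k) = mex{g(k−s) : s ∈ {3, 4, 7}, s ≤ k}:
k:     0  1  2  3  4  5  6  7  8  9 10
g(k):  0  0  0  1  1  1  2  2  2  3  0
So g(10) = 0.

0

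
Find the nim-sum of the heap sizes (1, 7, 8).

Write each in binary and XOR column by column:
  0001  (1)
  0111  (7)
  1000  (8)
  ----
  1110  (14)

14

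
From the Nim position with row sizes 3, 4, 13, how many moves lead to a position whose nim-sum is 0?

1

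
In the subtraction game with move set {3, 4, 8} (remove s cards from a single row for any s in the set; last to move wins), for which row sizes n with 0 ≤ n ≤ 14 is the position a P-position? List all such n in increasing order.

0, 1, 2, 7, 12, 13, 14

Build the Grundy sequence with g(k) = mex{g(k−s) : s ∈ {3, 4, 8}, s ≤ k}:
g(0) = mex{} = 0
g(1) = mex{} = 0
g(2) = mex{} = 0
g(3) = mex{0} = 1
g(4) = mex{0} = 1
g(5) = mex{0} = 1
g(6) = mex{0,1} = 2
g(7) = mex{1} = 0
g(8) = mex{0,1} = 2
g(9) = mex{0,1,2} = 3
g(10) = mex{0,2} = 1
g(11) = mex{0,1,2} = 3
g(12) = mex{1,2,3} = 0
g(13) = mex{1,3} = 0
g(14) = mex{1,2,3} = 0
The P-positions (g = 0) in 0..14 are 0, 1, 2, 7, 12, 13, 14.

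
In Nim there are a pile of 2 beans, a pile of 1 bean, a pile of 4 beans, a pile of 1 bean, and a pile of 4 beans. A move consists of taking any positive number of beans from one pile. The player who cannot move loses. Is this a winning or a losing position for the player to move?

Winning position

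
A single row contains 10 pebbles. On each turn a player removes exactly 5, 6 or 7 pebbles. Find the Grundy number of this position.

Compute g(0), g(1), … for moves {5, 6, 7}:
g(0) = mex{} = 0
g(1) = mex{} = 0
g(2) = mex{} = 0
g(3) = mex{} = 0
g(4) = mex{} = 0
g(5) = mex{0} = 1
g(6) = mex{0} = 1
g(7) = mex{0} = 1
g(8) = mex{0} = 1
g(9) = mex{0} = 1
g(10) = mex{0,1} = 2
So g(10) = 2.

2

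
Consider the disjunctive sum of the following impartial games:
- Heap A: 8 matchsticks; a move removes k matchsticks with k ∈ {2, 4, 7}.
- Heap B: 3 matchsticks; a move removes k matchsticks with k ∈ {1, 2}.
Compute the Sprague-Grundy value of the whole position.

1

For heap A, compute g(0), g(1), … with moves {2, 4, 7}:
g(0) = mex{} = 0
g(1) = mex{} = 0
g(2) = mex{0} = 1
g(3) = mex{0} = 1
g(4) = mex{0,1} = 2
g(5) = mex{0,1} = 2
g(6) = mex{1,2} = 0
g(7) = mex{0,1,2} = 3
g(8) = mex{0,2} = 1
So g(8) = 1.
For heap B, compute g(0), g(1), … with moves {1, 2}:
g(0) = mex{} = 0
g(1) = mex{0} = 1
g(2) = mex{0,1} = 2
g(3) = mex{1,2} = 0
So g(3) = 0.
The value of a disjunctive sum is the nim-sum of the parts.
Combined value = 1 ⊕ 0 = 1.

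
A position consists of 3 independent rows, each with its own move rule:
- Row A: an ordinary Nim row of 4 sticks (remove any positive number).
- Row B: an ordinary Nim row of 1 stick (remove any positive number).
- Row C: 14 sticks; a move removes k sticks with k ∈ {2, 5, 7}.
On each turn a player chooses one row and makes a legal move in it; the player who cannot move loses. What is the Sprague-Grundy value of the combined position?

Row A is a plain Nim row of size 4, so its Grundy value is 4.
Row B is a plain Nim row of size 1, so its Grundy value is 1.
Grundy values for row C (subtraction set {2, 5, 7}):
k:     0  1  2  3  4  5  6  7  8  9 10 11 12 13 14
g(k):  0  0  1  1  0  2  1  3  2  2  0  3  1  0  0
So g(14) = 0.
The value of a disjunctive sum is the nim-sum of the parts.
Combined value = 4 ⊕ 1 ⊕ 0 = 5.

5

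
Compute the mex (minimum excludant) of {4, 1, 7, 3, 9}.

0

0 is not in the set, so the mex is 0.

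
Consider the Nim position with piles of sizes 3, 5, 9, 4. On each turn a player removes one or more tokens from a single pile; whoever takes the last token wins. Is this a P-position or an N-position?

Compute the nim-sum pairwise:
3 XOR 5 = 6
6 XOR 9 = 15
15 XOR 4 = 11
The nim-sum is 11 ≠ 0, so this is an N-position: the player to move can win.

N-position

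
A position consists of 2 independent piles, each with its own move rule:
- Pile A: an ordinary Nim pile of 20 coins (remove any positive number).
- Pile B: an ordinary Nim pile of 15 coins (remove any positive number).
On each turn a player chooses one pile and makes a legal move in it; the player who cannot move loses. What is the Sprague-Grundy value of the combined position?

Pile A is a plain Nim pile of size 20, so its Grundy value is 20.
Pile B is a plain Nim pile of size 15, so its Grundy value is 15.
The value of a disjunctive sum is the nim-sum of the parts.
Combined value = 20 XOR 15 = 27.

27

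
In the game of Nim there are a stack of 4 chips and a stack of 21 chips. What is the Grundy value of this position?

Nim-sum: 4 XOR 21 = 17.

17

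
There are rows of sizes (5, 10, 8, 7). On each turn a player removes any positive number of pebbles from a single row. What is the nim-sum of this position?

0

Nim-sum: 5 ⊕ 10 ⊕ 8 ⊕ 7 = 0.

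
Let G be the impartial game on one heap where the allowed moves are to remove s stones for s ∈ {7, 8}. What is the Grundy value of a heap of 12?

1

Compute g(0), g(1), … for moves {7, 8}:
k:     0  1  2  3  4  5  6  7  8  9 10 11 12
g(k):  0  0  0  0  0  0  0  1  1  1  1  1  1
So g(12) = 1.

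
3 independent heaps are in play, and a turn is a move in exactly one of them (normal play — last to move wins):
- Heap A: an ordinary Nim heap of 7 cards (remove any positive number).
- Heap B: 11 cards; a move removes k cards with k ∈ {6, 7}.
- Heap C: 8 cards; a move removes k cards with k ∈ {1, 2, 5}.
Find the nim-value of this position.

4

Heap A is a plain Nim heap of size 7, so its Grundy value is 7.
Grundy values for heap B (subtraction set {6, 7}):
g(0) = mex{} = 0
g(1) = mex{} = 0
g(2) = mex{} = 0
g(3) = mex{} = 0
g(4) = mex{} = 0
g(5) = mex{} = 0
g(6) = mex{0} = 1
g(7) = mex{0} = 1
g(8) = mex{0} = 1
g(9) = mex{0} = 1
g(10) = mex{0} = 1
g(11) = mex{0} = 1
So g(11) = 1.
Grundy values for heap C (subtraction set {1, 2, 5}):
k:     0  1  2  3  4  5  6  7  8
g(k):  0  1  2  0  1  2  0  1  2
So g(8) = 2.
The value of a disjunctive sum is the nim-sum of the parts.
Combined value = 7 XOR 1 XOR 2 = 4.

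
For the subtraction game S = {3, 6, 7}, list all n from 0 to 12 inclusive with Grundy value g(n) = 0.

0, 1, 2, 10, 11, 12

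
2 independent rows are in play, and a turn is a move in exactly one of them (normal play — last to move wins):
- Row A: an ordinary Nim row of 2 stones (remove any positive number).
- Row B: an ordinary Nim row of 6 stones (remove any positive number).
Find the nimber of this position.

Row A is a plain Nim row of size 2, so its Grundy value is 2.
Row B is a plain Nim row of size 6, so its Grundy value is 6.
By the Sprague-Grundy theorem, the Grundy value of a sum of independent games is the XOR of the component values.
Combined value = 2 XOR 6 = 4.

4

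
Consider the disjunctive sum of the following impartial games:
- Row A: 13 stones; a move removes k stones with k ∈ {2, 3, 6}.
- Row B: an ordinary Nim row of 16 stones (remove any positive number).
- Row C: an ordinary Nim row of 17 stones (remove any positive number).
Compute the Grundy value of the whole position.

3

For row A, compute g(0), g(1), … with moves {2, 3, 6}:
k:     0  1  2  3  4  5  6  7  8  9 10 11 12 13
g(k):  0  0  1  1  2  0  3  1  2  0  0  1  1  2
So g(13) = 2.
Row B is a plain Nim row of size 16, so its Grundy value is 16.
Row C is a plain Nim row of size 17, so its Grundy value is 17.
By the Sprague-Grundy theorem, the Grundy value of a sum of independent games is the XOR of the component values.
Combined value = 2 ⊕ 16 ⊕ 17 = 3.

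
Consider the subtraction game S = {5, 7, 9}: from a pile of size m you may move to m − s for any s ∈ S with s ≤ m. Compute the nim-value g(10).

2

Build the Grundy sequence with g(k) = mex{g(k−s) : s ∈ {5, 7, 9}, s ≤ k}:
g(0) = mex{} = 0
g(1) = mex{} = 0
g(2) = mex{} = 0
g(3) = mex{} = 0
g(4) = mex{} = 0
g(5) = mex{0} = 1
g(6) = mex{0} = 1
g(7) = mex{0} = 1
g(8) = mex{0} = 1
g(9) = mex{0} = 1
g(10) = mex{0,1} = 2
So g(10) = 2.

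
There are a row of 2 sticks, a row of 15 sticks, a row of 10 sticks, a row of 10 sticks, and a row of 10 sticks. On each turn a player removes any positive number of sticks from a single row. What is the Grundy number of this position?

7

Compute the nim-sum pairwise:
2 ⊕ 15 = 13
13 ⊕ 10 = 7
7 ⊕ 10 = 13
13 ⊕ 10 = 7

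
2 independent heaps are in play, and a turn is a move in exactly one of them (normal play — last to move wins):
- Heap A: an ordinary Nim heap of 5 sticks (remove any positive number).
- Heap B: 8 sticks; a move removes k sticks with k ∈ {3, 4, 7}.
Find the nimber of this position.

7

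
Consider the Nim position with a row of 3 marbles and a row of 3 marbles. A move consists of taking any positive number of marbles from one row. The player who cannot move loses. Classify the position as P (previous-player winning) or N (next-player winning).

Nim-sum: 3 ⊕ 3 = 0.
The nim-sum is 0, so this is a P-position: the player to move is in a losing position under optimal play.

P-position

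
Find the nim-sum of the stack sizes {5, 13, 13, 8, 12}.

Bitwise XOR of the heap sizes:
  0101  (5)
  1101  (13)
  1101  (13)
  1000  (8)
  1100  (12)
  ----
  0001  (1)

1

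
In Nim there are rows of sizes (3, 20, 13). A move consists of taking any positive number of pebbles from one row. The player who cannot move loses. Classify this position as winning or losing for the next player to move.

Winning position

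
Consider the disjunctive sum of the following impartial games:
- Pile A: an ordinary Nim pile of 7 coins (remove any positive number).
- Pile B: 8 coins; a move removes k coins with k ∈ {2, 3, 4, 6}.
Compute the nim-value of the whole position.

7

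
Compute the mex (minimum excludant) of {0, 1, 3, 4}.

The values 0, 1 are all present; 2 is the first non-negative integer missing from the set.

2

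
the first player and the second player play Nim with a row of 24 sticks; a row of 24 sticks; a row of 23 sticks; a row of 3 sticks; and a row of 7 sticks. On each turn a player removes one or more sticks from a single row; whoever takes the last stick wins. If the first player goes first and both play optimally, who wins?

In binary:
  11000  (24)
  11000  (24)
  10111  (23)
  00011  (3)
  00111  (7)
  -----
  10011  (19)
The nim-sum is 19 ≠ 0, so this is an N-position: the player to move can win; the first player has a winning move.

the first player wins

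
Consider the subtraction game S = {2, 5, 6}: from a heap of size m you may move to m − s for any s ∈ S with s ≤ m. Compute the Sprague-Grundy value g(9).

Compute g(0), g(1), … for moves {2, 5, 6}:
k:     0  1  2  3  4  5  6  7  8  9
g(k):  0  0  1  1  0  2  1  3  0  2
So g(9) = 2.

2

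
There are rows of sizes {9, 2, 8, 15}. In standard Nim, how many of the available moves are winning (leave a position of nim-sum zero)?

3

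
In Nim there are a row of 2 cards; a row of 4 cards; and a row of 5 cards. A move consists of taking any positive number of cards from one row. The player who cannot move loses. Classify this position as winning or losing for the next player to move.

Winning position

In binary:
  010  (2)
  100  (4)
  101  (5)
  ---
  011  (3)
The nim-sum is 3 ≠ 0, so this is an N-position: the player to move can win.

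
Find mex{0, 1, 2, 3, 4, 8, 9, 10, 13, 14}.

5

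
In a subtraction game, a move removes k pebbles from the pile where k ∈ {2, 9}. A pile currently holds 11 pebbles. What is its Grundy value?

0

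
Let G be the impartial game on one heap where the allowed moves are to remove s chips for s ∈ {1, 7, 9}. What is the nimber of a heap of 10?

0

Build the Grundy sequence with g(k) = mex{g(k−s) : s ∈ {1, 7, 9}, s ≤ k}:
k:     0  1  2  3  4  5  6  7  8  9 10
g(k):  0  1  0  1  0  1  0  1  0  1  0
So g(10) = 0.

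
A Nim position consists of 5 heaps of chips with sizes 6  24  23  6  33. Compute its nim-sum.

Write each in binary and XOR column by column:
  000110  (6)
  011000  (24)
  010111  (23)
  000110  (6)
  100001  (33)
  ------
  101110  (46)

46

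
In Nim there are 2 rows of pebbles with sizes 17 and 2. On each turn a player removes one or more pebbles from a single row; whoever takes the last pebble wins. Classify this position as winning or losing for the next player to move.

Nim-sum: 17 ⊕ 2 = 19.
The nim-sum is 19 ≠ 0, so this is an N-position: the player to move can win.

Winning position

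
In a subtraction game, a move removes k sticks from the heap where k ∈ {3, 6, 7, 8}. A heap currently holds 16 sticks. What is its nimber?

Grundy values for subtraction set {3, 6, 7, 8}:
k:     0  1  2  3  4  5  6  7  8  9 10 11 12 13 14 15 16
g(k):  0  0  0  1  1  1  2  2  2  3  3  0  0  0  1  1  1
So g(16) = 1.

1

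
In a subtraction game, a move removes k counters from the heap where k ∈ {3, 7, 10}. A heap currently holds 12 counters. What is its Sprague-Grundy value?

Compute g(0), g(1), … for moves {3, 7, 10}:
k:     0  1  2  3  4  5  6  7  8  9 10 11 12
g(k):  0  0  0  1  1  1  0  2  2  1  3  3  2
So g(12) = 2.

2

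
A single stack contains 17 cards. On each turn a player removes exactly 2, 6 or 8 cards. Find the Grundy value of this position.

1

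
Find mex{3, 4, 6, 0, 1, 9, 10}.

2

The values 0, 1 are all present; 2 is the first non-negative integer missing from the set.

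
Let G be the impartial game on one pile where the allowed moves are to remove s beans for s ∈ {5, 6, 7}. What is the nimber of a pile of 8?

Compute g(0), g(1), … for moves {5, 6, 7}:
g(0) = mex{} = 0
g(1) = mex{} = 0
g(2) = mex{} = 0
g(3) = mex{} = 0
g(4) = mex{} = 0
g(5) = mex{0} = 1
g(6) = mex{0} = 1
g(7) = mex{0} = 1
g(8) = mex{0} = 1
So g(8) = 1.

1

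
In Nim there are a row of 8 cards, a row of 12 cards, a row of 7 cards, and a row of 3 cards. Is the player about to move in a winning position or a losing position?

Losing position

Compute the nim-sum pairwise:
8 ^ 12 = 4
4 ^ 7 = 3
3 ^ 3 = 0
The nim-sum is 0, so this is a P-position: the player to move is in a losing position under optimal play.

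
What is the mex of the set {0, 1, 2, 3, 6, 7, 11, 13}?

4

The values 0, 1, 2, 3 are all present; 4 is the first non-negative integer missing from the set.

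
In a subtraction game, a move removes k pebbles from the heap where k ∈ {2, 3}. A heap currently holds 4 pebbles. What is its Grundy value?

2

Compute g(0), g(1), … for moves {2, 3}:
g(0) = mex{} = 0
g(1) = mex{} = 0
g(2) = mex{0} = 1
g(3) = mex{0} = 1
g(4) = mex{0,1} = 2
So g(4) = 2.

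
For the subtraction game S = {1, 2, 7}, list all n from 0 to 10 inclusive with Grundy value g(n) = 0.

0, 3, 6, 9

Grundy values for subtraction set {1, 2, 7}:
k:     0  1  2  3  4  5  6  7  8  9 10
g(k):  0  1  2  0  1  2  0  1  2  0  1
The P-positions (g = 0) in 0..10 are 0, 3, 6, 9.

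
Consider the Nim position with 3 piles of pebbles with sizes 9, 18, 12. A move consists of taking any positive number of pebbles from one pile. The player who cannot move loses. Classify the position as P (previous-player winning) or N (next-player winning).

Bitwise XOR of the heap sizes:
  01001  (9)
  10010  (18)
  01100  (12)
  -----
  10111  (23)
The nim-sum is 23 ≠ 0, so this is an N-position: the player to move can win.

N-position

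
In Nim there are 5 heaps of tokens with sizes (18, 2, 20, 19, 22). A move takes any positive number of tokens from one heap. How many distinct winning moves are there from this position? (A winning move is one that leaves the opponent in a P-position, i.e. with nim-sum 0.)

1

Nim-sum: 18 ^ 2 ^ 20 ^ 19 ^ 22 = 1.
The overall nim-sum is X = 1. A heap of size p has a winning move iff p XOR X < p (reduce it to p XOR X).
  18: 18 XOR 1 = 19 ≥ 18 — no move.
  2: 2 XOR 1 = 3 ≥ 2 — no move.
  20: 20 XOR 1 = 21 ≥ 20 — no move.
  19: 19 XOR 1 = 18 < 19 — winning move (to 18).
  22: 22 XOR 1 = 23 ≥ 22 — no move.
That gives 1 winning move.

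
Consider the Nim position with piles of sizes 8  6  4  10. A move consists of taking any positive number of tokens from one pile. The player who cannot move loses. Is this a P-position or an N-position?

P-position

Nim-sum: 8 XOR 6 XOR 4 XOR 10 = 0.
The nim-sum is 0, so this is a P-position: the player to move is in a losing position under optimal play.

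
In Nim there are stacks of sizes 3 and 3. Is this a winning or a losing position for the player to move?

Bitwise XOR of the heap sizes:
  11  (3)
  11  (3)
  --
  00  (0)
The nim-sum is 0, so this is a P-position: the player to move is in a losing position under optimal play.

Losing position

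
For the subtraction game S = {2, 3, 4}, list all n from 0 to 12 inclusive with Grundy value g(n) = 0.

0, 1, 6, 7, 12

Compute g(0), g(1), … for moves {2, 3, 4}:
k:     0  1  2  3  4  5  6  7  8  9 10 11 12
g(k):  0  0  1  1  2  2  0  0  1  1  2  2  0
The P-positions (g = 0) in 0..12 are 0, 1, 6, 7, 12.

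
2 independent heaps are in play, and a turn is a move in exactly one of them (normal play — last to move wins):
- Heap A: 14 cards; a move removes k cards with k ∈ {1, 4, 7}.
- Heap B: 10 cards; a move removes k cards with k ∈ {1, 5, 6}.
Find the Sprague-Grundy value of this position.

For heap A, compute g(0), g(1), … with moves {1, 4, 7}:
g(0) = mex{} = 0
g(1) = mex{0} = 1
g(2) = mex{1} = 0
g(3) = mex{0} = 1
g(4) = mex{0,1} = 2
g(5) = mex{1,2} = 0
g(6) = mex{0} = 1
g(7) = mex{0,1} = 2
g(8) = mex{1,2} = 0
g(9) = mex{0} = 1
g(10) = mex{1} = 0
g(11) = mex{0,2} = 1
g(12) = mex{0,1} = 2
g(13) = mex{1,2} = 0
g(14) = mex{0,2} = 1
So g(14) = 1.
Grundy values for heap B (subtraction set {1, 5, 6}):
k:     0  1  2  3  4  5  6  7  8  9 10
g(k):  0  1  0  1  0  1  2  3  2  3  2
So g(10) = 2.
By the Sprague-Grundy theorem, the Grundy value of a sum of independent games is the XOR of the component values.
Combined value = 1 XOR 2 = 3.

3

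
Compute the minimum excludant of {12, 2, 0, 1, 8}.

3

The values 0, 1, 2 are all present; 3 is the first non-negative integer missing from the set.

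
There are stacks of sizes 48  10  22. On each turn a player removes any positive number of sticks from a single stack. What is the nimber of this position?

44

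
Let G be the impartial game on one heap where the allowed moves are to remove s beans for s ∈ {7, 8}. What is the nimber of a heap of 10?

1

Grundy values for subtraction set {7, 8}:
k:     0  1  2  3  4  5  6  7  8  9 10
g(k):  0  0  0  0  0  0  0  1  1  1  1
So g(10) = 1.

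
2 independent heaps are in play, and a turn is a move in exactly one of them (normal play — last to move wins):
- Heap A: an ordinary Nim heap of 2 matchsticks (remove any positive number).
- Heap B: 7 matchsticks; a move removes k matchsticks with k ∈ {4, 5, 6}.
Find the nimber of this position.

Heap A is a plain Nim heap of size 2, so its Grundy value is 2.
Grundy values for heap B (subtraction set {4, 5, 6}):
k:     0  1  2  3  4  5  6  7
g(k):  0  0  0  0  1  1  1  1
So g(7) = 1.
By the Sprague-Grundy theorem, the Grundy value of a sum of independent games is the XOR of the component values.
Combined value = 2 ⊕ 1 = 3.

3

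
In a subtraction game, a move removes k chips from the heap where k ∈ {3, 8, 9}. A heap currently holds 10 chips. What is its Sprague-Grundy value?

1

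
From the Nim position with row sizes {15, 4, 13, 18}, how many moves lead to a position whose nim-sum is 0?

1

Compute the nim-sum pairwise:
15 XOR 4 = 11
11 XOR 13 = 6
6 XOR 18 = 20
The overall nim-sum is X = 20. A row of size p has a winning move iff p XOR X < p (reduce it to p XOR X).
  15: 15 XOR 20 = 27 ≥ 15 — no move.
  4: 4 XOR 20 = 16 ≥ 4 — no move.
  13: 13 XOR 20 = 25 ≥ 13 — no move.
  18: 18 XOR 20 = 6 < 18 — winning move (to 6).
That gives 1 winning move.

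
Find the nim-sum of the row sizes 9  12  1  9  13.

Nim-sum: 9 XOR 12 XOR 1 XOR 9 XOR 13 = 0.

0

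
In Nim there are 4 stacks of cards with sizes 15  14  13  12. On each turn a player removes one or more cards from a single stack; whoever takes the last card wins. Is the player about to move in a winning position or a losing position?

Losing position

Write each in binary and XOR column by column:
  1111  (15)
  1110  (14)
  1101  (13)
  1100  (12)
  ----
  0000  (0)
The nim-sum is 0, so this is a P-position: the player to move is in a losing position under optimal play.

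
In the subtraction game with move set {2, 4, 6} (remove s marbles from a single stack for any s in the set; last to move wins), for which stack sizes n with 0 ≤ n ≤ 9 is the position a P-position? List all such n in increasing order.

0, 1, 8, 9

Compute g(0), g(1), … for moves {2, 4, 6}:
g(0) = mex{} = 0
g(1) = mex{} = 0
g(2) = mex{0} = 1
g(3) = mex{0} = 1
g(4) = mex{0,1} = 2
g(5) = mex{0,1} = 2
g(6) = mex{0,1,2} = 3
g(7) = mex{0,1,2} = 3
g(8) = mex{1,2,3} = 0
g(9) = mex{1,2,3} = 0
The P-positions (g = 0) in 0..9 are 0, 1, 8, 9.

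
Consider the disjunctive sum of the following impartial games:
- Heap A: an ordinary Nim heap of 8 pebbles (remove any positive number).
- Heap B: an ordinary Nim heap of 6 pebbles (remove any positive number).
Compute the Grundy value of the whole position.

Heap A is a plain Nim heap of size 8, so its Grundy value is 8.
Heap B is a plain Nim heap of size 6, so its Grundy value is 6.
By the Sprague-Grundy theorem, the Grundy value of a sum of independent games is the XOR of the component values.
Combined value = 8 XOR 6 = 14.

14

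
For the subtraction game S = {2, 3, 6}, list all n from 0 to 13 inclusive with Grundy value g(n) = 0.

0, 1, 5, 9, 10

Grundy values for subtraction set {2, 3, 6}:
k:     0  1  2  3  4  5  6  7  8  9 10 11 12 13
g(k):  0  0  1  1  2  0  3  1  2  0  0  1  1  2
The P-positions (g = 0) in 0..13 are 0, 1, 5, 9, 10.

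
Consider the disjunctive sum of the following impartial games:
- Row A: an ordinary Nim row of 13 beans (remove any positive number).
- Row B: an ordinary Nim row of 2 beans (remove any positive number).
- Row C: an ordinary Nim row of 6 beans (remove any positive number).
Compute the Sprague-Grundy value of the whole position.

Row A is a plain Nim row of size 13, so its Grundy value is 13.
Row B is a plain Nim row of size 2, so its Grundy value is 2.
Row C is a plain Nim row of size 6, so its Grundy value is 6.
By the Sprague-Grundy theorem, the Grundy value of a sum of independent games is the XOR of the component values.
Combined value = 13 XOR 2 XOR 6 = 9.

9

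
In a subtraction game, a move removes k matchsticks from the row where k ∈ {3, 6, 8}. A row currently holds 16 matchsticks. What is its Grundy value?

Build the Grundy sequence with g(k) = mex{g(k−s) : s ∈ {3, 6, 8}, s ≤ k}:
k:     0  1  2  3  4  5  6  7  8  9 10 11 12 13 14 15 16
g(k):  0  0  0  1  1  1  2  2  2  3  3  0  0  0  1  1  1
So g(16) = 1.

1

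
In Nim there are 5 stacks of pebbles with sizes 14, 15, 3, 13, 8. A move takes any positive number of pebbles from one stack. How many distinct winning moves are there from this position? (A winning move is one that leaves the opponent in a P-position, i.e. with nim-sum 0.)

3

Compute the nim-sum pairwise:
14 ^ 15 = 1
1 ^ 3 = 2
2 ^ 13 = 15
15 ^ 8 = 7
The overall nim-sum is X = 7. A stack of size p has a winning move iff p XOR X < p (reduce it to p XOR X).
  14: 14 XOR 7 = 9 < 14 — winning move (to 9).
  15: 15 XOR 7 = 8 < 15 — winning move (to 8).
  3: 3 XOR 7 = 4 ≥ 3 — no move.
  13: 13 XOR 7 = 10 < 13 — winning move (to 10).
  8: 8 XOR 7 = 15 ≥ 8 — no move.
That gives 3 winning moves.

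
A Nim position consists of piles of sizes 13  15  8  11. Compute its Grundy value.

1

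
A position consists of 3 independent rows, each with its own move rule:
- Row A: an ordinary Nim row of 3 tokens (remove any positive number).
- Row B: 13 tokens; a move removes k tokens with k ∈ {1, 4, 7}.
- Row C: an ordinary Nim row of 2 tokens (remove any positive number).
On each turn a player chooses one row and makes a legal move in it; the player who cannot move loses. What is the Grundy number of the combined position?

1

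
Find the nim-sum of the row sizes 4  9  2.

Compute the nim-sum pairwise:
4 ^ 9 = 13
13 ^ 2 = 15

15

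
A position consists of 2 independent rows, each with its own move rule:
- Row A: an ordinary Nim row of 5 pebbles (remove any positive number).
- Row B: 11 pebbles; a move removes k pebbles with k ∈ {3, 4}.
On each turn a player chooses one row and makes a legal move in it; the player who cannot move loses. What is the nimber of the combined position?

Row A is a plain Nim row of size 5, so its Grundy value is 5.
For row B, compute g(0), g(1), … with moves {3, 4}:
g(0) = mex{} = 0
g(1) = mex{} = 0
g(2) = mex{} = 0
g(3) = mex{0} = 1
g(4) = mex{0} = 1
g(5) = mex{0} = 1
g(6) = mex{0,1} = 2
g(7) = mex{1} = 0
g(8) = mex{1} = 0
g(9) = mex{1,2} = 0
g(10) = mex{0,2} = 1
g(11) = mex{0} = 1
So g(11) = 1.
By the Sprague-Grundy theorem, the Grundy value of a sum of independent games is the XOR of the component values.
Combined value = 5 ⊕ 1 = 4.

4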